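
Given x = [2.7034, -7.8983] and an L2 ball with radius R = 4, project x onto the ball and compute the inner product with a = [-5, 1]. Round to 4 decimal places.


Step 1: Compute ||x|| (intermediates to 6 decimals).
||x|| = sqrt(2.7034^2 + (-7.8983)^2) = 8.348144
Step 2: Project.
Since ||x|| > R, scale = R/||x|| = 4/8.348144 = 0.479148, proj(x) = scale * x
proj(x) = [1.295329, -3.784455]
Step 3: Dot product.
a^T * proj(x) = -5*1.295329 + 1*(-3.784455) = -10.2611


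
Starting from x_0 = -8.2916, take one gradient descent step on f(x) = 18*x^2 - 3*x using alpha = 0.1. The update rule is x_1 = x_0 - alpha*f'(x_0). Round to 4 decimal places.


We compute the gradient at x_0 and apply the update.
f'(x) = 36*x - 3
f'(-8.2916) = 36*-8.2916 - 3 = -301.4976
x_1 = -8.2916 - 0.1*-301.4976 = 21.8582


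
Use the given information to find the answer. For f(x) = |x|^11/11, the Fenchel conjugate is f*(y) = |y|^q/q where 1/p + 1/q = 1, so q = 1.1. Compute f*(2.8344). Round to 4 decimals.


The conjugate exponent q satisfies 1/p + 1/q = 1.
p = 11, so q = 11/(11 - 1) = 1.1
|y|^q = 2.8344^1.1 = 3.1456
f*(2.8344) = 3.1456 / 1.1 = 2.8597


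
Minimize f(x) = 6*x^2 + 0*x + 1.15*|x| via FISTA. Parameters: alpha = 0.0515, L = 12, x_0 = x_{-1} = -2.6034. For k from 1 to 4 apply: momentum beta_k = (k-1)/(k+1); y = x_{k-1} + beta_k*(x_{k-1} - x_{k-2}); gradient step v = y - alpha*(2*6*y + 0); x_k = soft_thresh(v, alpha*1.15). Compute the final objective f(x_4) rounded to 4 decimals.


FISTA on f(x) = 6*x^2 + 0*x + 1.15*|x|
L = 12, alpha = 0.0515
Iteration 1: beta = 0.0, y = -2.6034 + 0.0*(-2.6034 + 2.6034) = -2.6034
  grad(y) = -31.2408, v = y - alpha*grad = -0.9945
  prox(v) = soft_thresh(-0.9945, 0.0592) = -0.9353
Iteration 2: beta = 0.3333, y = -0.9353 + 0.3333*(-0.9353 + 2.6034) = -0.3792
  grad(y) = -4.5508, v = y - alpha*grad = -0.1449
  prox(v) = soft_thresh(-0.1449, 0.0592) = -0.0856
Iteration 3: beta = 0.5, y = -0.0856 + 0.5*(-0.0856 + 0.9353) = 0.3392
  grad(y) = 4.0701, v = y - alpha*grad = 0.1296
  prox(v) = soft_thresh(0.1296, 0.0592) = 0.0703
Iteration 4: beta = 0.6, y = 0.0703 + 0.6*(0.0703 + 0.0856) = 0.1639
  grad(y) = 1.9671, v = y - alpha*grad = 0.0626
  prox(v) = soft_thresh(0.0626, 0.0592) = 0.0034
f(x_4) = 6*0.0034^2 + 0*0.0034 + 1.15*|0.0034| = 0.004


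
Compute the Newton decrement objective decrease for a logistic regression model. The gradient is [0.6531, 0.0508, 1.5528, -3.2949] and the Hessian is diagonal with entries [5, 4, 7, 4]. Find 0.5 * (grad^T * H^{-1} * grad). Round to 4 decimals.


Step 1: H is diagonal, so H^(-1) * g = [0.1306, 0.0127, 0.2218, -0.8237].
Step 2: g^T H^(-1) g = sum_i g_i^2 / H_ii
  = (0.6531)^2/5 + (0.0508)^2/4 + (1.5528)^2/7 + (-3.2949)^2/4
  = 0.0853 + 0.0006 + 0.3445 + 2.7141 = 3.1445
Step 3: Objective decrease = 0.5 * g^T H^(-1) g = 1.5722


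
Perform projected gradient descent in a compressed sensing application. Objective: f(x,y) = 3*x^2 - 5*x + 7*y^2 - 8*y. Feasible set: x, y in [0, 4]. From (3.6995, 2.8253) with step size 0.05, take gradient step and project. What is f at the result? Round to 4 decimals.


Step 1: Compute gradient at (3.6995, 2.8253).
grad_x = 2*3*3.6995 - 5 = 17.197
grad_y = 2*7*2.8253 - 8 = 31.5542
Step 2: Gradient step.
x_raw = 3.6995 - 0.05*17.197 = 2.8397
y_raw = 2.8253 - 0.05*31.5542 = 1.2476
Step 3: Project onto [0, 4].
x_proj = clip(2.8397) = 2.8397
y_proj = clip(1.2476) = 1.2476
Step 4: Evaluate f.
f(2.8397, 1.2476) = 10.9072


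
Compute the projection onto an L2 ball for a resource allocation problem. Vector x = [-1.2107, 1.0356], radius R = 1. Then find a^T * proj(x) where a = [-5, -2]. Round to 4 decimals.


Step 1: Compute ||x|| (intermediates to 6 decimals).
||x|| = sqrt((-1.2107)^2 + 1.0356^2) = 1.593192
Step 2: Project.
Since ||x|| > R, scale = R/||x|| = 1/1.593192 = 0.627671, proj(x) = scale * x
proj(x) = [-0.759921, 0.650016]
Step 3: Dot product.
a^T * proj(x) = -5*(-0.759921) - 2*0.650016 = 2.4996


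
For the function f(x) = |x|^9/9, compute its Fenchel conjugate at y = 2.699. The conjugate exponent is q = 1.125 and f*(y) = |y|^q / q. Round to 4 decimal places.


The conjugate exponent q satisfies 1/p + 1/q = 1.
p = 9, so q = 9/(9 - 1) = 1.125
|y|^q = 2.699^1.125 = 3.0556
f*(2.699) = 3.0556 / 1.125 = 2.7161


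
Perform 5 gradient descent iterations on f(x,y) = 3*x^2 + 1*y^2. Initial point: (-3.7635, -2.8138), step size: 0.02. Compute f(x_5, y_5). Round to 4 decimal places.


Gradient descent on f(x,y) = 3*x^2 + 1*y^2.
Starting point: (-3.7635, -2.8138), alpha = 0.02
Step 1: grad_x = 2*3*-3.7635 = -22.581, grad_y = 2*1*-2.8138 = -5.6276
  x_1 = -3.7635 - 0.02*-22.581 = -3.3119
  y_1 = -2.8138 - 0.02*-5.6276 = -2.7012
Step 2: grad_x = 2*3*-3.3119 = -19.8713, grad_y = 2*1*-2.7012 = -5.4025
  x_2 = -3.3119 - 0.02*-19.8713 = -2.9145
  y_2 = -2.7012 - 0.02*-5.4025 = -2.5932
Step 3: grad_x = 2*3*-2.9145 = -17.4867, grad_y = 2*1*-2.5932 = -5.1864
  x_3 = -2.9145 - 0.02*-17.4867 = -2.5647
  y_3 = -2.5932 - 0.02*-5.1864 = -2.4895
Step 4: grad_x = 2*3*-2.5647 = -15.3883, grad_y = 2*1*-2.4895 = -4.9789
  x_4 = -2.5647 - 0.02*-15.3883 = -2.257
  y_4 = -2.4895 - 0.02*-4.9789 = -2.3899
Step 5: grad_x = 2*3*-2.257 = -13.5417, grad_y = 2*1*-2.3899 = -4.7798
  x_5 = -2.257 - 0.02*-13.5417 = -1.9861
  y_5 = -2.3899 - 0.02*-4.7798 = -2.2943
f(-1.9861, -2.2943) = 3*(-1.9861)^2 + 1*(-2.2943)^2 = 17.0978


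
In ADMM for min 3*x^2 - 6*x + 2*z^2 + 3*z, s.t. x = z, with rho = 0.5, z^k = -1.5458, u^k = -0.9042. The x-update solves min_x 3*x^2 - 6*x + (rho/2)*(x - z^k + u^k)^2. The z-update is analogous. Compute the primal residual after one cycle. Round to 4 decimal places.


ADMM iteration with rho = 0.5, z^k = -1.5458, u^k = -0.9042
Step 1: x-update.
Minimize 3*x^2 - 6*x + (0.5/2)*(x + 1.5458 - 0.9042)^2
FOC: (2*3 + 0.5)*x = 6 + 0.5*(-1.5458 + 0.9042)
x^{k+1} = 0.8737
Step 2: z-update.
Minimize 2*z^2 + 3*z + (0.5/2)*(0.8737 - z - 0.9042)^2
FOC: (2*2 + 0.5)*z = -3 + 0.5*(0.8737 - 0.9042)
z^{k+1} = -0.6701
Step 3: u-update.
u^{k+1} = -0.9042 + 0.8737 + 0.6701 = 0.6396
Step 4: Primal residual = |0.8737 + 0.6701| = 1.5438


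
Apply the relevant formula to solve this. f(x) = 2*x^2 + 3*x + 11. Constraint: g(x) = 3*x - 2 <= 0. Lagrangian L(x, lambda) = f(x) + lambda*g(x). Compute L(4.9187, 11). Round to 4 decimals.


Step 1: Evaluate f(x).
f(4.9187) = 2*4.9187^2 + 3*4.9187 + 11 = 74.1433
Step 2: Evaluate g(x).
g(4.9187) = 3*4.9187 - 2 = 12.7561
Step 3: Compute Lagrangian.
L = 74.1433 + 11*12.7561 = 214.4604


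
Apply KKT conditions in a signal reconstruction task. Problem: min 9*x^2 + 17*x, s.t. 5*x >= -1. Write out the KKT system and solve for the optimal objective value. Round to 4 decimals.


Step 1: Try lambda = 0 (constraint inactive).
x_unc = -17/(2*9) = -0.9444
Check: 5*-0.9444 = -4.722 < -1 -- violated!
Step 2: Constraint must be active: 5*x = -1
x* = -1/5 = -0.2
lambda = (2*9*(-0.2) + 17)/5 = 2.68
Step 3: Compute optimal value.
f(x*) = 9*(-0.2)^2 + 17*(-0.2) = -3.04


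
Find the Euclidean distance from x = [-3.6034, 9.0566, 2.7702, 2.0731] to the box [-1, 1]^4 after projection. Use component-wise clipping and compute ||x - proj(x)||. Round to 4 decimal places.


Project each component onto [-1, 1].
clip(-3.6034) = -1.0, clip(9.0566) = 1.0, clip(2.7702) = 1.0, clip(2.0731) = 1.0
Projection = [-1.0, 1.0, 1.0, 1.0]
Squared diffs: [6.7777, 64.9088, 3.1336, 1.1515]
Distance = sqrt(75.9716) = 8.7162


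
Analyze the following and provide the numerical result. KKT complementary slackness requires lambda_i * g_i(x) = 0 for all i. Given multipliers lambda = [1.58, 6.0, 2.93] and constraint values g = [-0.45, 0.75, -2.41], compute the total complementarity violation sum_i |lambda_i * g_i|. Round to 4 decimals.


KKT complementary slackness check:
lambda_1 * g_1 = 1.58 * -0.45 = -0.711
lambda_2 * g_2 = 6.0 * 0.75 = 4.5
lambda_3 * g_3 = 2.93 * -2.41 = -7.0613
Total violation = 0.711 + 4.5 + 7.0613 = 12.2723


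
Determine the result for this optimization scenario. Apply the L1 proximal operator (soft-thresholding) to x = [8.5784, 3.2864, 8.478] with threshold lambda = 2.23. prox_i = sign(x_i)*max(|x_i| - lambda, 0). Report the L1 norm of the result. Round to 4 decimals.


Soft-thresholding with lambda = 2.23:
prox(8.5784) = sign(8.5784)*max(|8.5784| - 2.23, 0) = 6.3484
prox(3.2864) = sign(3.2864)*max(|3.2864| - 2.23, 0) = 1.0564
prox(8.478) = sign(8.478)*max(|8.478| - 2.23, 0) = 6.248
prox(x) = [6.3484, 1.0564, 6.248]
||prox(x)||_1 = 6.3484 + 1.0564 + 6.248 = 13.6528


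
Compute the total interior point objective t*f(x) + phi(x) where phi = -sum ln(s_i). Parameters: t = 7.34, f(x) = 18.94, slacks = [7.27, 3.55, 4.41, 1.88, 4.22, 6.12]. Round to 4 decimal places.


Step 1: Compute log-barrier.
ln values: [1.9838, 1.2669, 1.4839, 0.6313, 1.4398, 1.8116]
phi = -(1.9838 + 1.2669 + 1.4839 + 0.6313 + 1.4398 + 1.8116) = -8.6172
Step 2: Compute augmented objective.
t*f(x) = 7.34*18.94 = 139.0196
Total = 139.0196 - 8.6172 = 130.4024


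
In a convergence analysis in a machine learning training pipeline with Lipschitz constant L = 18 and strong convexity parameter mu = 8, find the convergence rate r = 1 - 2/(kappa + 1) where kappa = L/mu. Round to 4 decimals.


Step 1: Compute the condition number.
kappa = L/mu = 18/8 = 2.25
Step 2: Compute the convergence rate.
r = 1 - 2/(kappa + 1) = 1 - 2*mu/(L + mu) = (L - mu)/(L + mu) = 10/26 = 0.3846


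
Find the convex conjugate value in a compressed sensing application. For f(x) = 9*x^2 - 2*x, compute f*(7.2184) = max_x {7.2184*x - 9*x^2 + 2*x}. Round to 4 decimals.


f*(y) = sup_x {y*x - a*x^2 - b*x} = sup_x {(y-b)*x - a*x^2}
FOC: (y - b) - 2a*x = 0 => x* = (y - b)/(2a)
x* = (7.2184 + 2)/(2*9) = 0.5121
f*(7.2184) = (y-b)^2/(4a) = (7.2184 + 2)^2/(4*9)
= 84.9789/36 = 2.3605


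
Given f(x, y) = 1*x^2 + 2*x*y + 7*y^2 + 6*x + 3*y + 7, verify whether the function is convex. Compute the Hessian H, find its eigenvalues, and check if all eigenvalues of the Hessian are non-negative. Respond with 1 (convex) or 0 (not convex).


The Hessian of f(x,y) = 1*x^2 + 2*x*y + 7*y^2 + 6*x + 3*y + 7 is:
H = [[2, 2], [2, 14]]
Trace = 2 + 14 = 16
Determinant = 2*14 - (2)^2 = 24
Discriminant = (16)^2 - 4*24 = 160.0
Eigenvalues: lambda_1 = 1.6754, lambda_2 = 14.3246
The function is convex.

1


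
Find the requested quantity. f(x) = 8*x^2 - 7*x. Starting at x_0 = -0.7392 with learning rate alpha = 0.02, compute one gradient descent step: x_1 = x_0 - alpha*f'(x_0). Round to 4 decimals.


We compute the gradient at x_0 and apply the update.
f'(x) = 16*x - 7
f'(-0.7392) = 16*-0.7392 - 7 = -18.8272
x_1 = -0.7392 - 0.02*-18.8272 = -0.3627


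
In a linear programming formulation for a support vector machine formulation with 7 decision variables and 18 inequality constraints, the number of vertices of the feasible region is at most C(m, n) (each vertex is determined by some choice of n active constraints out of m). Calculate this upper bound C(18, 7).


Each vertex corresponds to some choice of n active constraints out of m, so the number of vertices is at most C(m, n) = m! / (n!(m-n)!).
m = 18, n = 7
Numerator: 18 * 17 * 16 * 15 * 14 * 13 * 12
Denominator: 7! = 5040
C(18, 7) = 31824


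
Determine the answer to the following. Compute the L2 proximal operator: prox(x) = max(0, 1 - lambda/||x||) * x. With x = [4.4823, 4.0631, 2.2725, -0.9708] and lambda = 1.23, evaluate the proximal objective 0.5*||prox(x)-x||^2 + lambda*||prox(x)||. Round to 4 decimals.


Step 1: Compute ||x||.
||x|| = 6.535
Step 2: Compute scaling factor.
scale = max(0, 1 - 1.23/6.535) = 0.8118
Step 3: prox(x) = [3.6387, 3.2984, 1.8448, -0.7881]
||prox(x)|| = 5.305
Step 4: Proximal objective.
0.5*||prox-x||^2 = 0.7565
lambda*||prox|| = 6.5252
Total = 7.2816


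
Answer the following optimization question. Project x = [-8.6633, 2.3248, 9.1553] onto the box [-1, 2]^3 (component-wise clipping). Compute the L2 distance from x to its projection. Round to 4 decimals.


Project each component onto [-1, 2].
clip(-8.6633) = -1.0, clip(2.3248) = 2.0, clip(9.1553) = 2.0
Projection = [-1.0, 2.0, 2.0]
Squared diffs: [58.7262, 0.1055, 51.1983]
Distance = sqrt(110.03) = 10.4895


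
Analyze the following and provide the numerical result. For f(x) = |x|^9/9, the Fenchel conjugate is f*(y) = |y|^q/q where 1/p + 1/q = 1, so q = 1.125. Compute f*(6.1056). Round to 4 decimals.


The conjugate exponent q satisfies 1/p + 1/q = 1.
p = 9, so q = 9/(9 - 1) = 1.125
|y|^q = 6.1056^1.125 = 7.655
f*(6.1056) = 7.655 / 1.125 = 6.8044


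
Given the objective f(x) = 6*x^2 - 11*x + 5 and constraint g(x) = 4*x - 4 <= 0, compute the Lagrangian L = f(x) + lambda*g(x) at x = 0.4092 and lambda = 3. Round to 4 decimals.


Step 1: Evaluate f(x).
f(0.4092) = 6*0.4092^2 - 11*0.4092 + 5 = 1.5035
Step 2: Evaluate g(x).
g(0.4092) = 4*0.4092 - 4 = -2.3632
Step 3: Compute Lagrangian.
L = 1.5035 + 3*-2.3632 = -5.5861


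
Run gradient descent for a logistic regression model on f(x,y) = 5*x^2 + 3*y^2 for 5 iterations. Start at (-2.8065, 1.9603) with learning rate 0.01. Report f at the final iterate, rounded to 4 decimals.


Gradient descent on f(x,y) = 5*x^2 + 3*y^2.
Starting point: (-2.8065, 1.9603), alpha = 0.01
Step 1: grad_x = 2*5*-2.8065 = -28.065, grad_y = 2*3*1.9603 = 11.7618
  x_1 = -2.8065 - 0.01*-28.065 = -2.5259
  y_1 = 1.9603 - 0.01*11.7618 = 1.8427
Step 2: grad_x = 2*5*-2.5259 = -25.2585, grad_y = 2*3*1.8427 = 11.0561
  x_2 = -2.5259 - 0.01*-25.2585 = -2.2733
  y_2 = 1.8427 - 0.01*11.0561 = 1.7321
Step 3: grad_x = 2*5*-2.2733 = -22.7327, grad_y = 2*3*1.7321 = 10.3927
  x_3 = -2.2733 - 0.01*-22.7327 = -2.0459
  y_3 = 1.7321 - 0.01*10.3927 = 1.6282
Step 4: grad_x = 2*5*-2.0459 = -20.4594, grad_y = 2*3*1.6282 = 9.7692
  x_4 = -2.0459 - 0.01*-20.4594 = -1.8413
  y_4 = 1.6282 - 0.01*9.7692 = 1.5305
Step 5: grad_x = 2*5*-1.8413 = -18.4134, grad_y = 2*3*1.5305 = 9.183
  x_5 = -1.8413 - 0.01*-18.4134 = -1.6572
  y_5 = 1.5305 - 0.01*9.183 = 1.4387
f(-1.6572, 1.4387) = 5*(-1.6572)^2 + 3*1.4387^2 = 19.9411


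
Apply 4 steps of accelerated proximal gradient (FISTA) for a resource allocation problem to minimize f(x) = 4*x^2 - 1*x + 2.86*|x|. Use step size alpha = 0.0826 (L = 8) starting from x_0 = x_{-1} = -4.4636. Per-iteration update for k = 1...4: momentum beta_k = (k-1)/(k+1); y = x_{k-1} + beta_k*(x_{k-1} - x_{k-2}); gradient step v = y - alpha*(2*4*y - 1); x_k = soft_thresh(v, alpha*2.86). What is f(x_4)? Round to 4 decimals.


FISTA on f(x) = 4*x^2 - 1*x + 2.86*|x|
L = 8, alpha = 0.0826
Iteration 1: beta = 0.0, y = -4.4636 + 0.0*(-4.4636 + 4.4636) = -4.4636
  grad(y) = -36.7088, v = y - alpha*grad = -1.4315
  prox(v) = soft_thresh(-1.4315, 0.2362) = -1.1952
Iteration 2: beta = 0.3333, y = -1.1952 + 0.3333*(-1.1952 + 4.4636) = -0.1058
  grad(y) = -1.846, v = y - alpha*grad = 0.0467
  prox(v) = soft_thresh(0.0467, 0.2362) = 0.0
Iteration 3: beta = 0.5, y = 0.0 + 0.5*(0.0 + 1.1952) = 0.5976
  grad(y) = 3.7809, v = y - alpha*grad = 0.2853
  prox(v) = soft_thresh(0.2853, 0.2362) = 0.0491
Iteration 4: beta = 0.6, y = 0.0491 + 0.6*(0.0491 - 0.0) = 0.0785
  grad(y) = -0.3719, v = y - alpha*grad = 0.1092
  prox(v) = soft_thresh(0.1092, 0.2362) = 0.0
f(x_4) = 4*0.0^2 - 1*0.0 + 2.86*|0.0| = 0.0


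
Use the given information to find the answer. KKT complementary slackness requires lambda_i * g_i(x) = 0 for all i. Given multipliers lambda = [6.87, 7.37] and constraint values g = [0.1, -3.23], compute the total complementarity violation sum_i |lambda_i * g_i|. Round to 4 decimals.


KKT complementary slackness check:
lambda_1 * g_1 = 6.87 * 0.1 = 0.687
lambda_2 * g_2 = 7.37 * -3.23 = -23.8051
Total violation = 0.687 + 23.8051 = 24.4921


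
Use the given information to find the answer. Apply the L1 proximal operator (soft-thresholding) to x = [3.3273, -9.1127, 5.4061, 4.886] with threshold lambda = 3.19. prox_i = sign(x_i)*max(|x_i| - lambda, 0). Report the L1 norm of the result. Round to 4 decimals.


Soft-thresholding with lambda = 3.19:
prox(3.3273) = sign(3.3273)*max(|3.3273| - 3.19, 0) = 0.1373
prox(-9.1127) = sign(-9.1127)*max(|-9.1127| - 3.19, 0) = -5.9227
prox(5.4061) = sign(5.4061)*max(|5.4061| - 3.19, 0) = 2.2161
prox(4.886) = sign(4.886)*max(|4.886| - 3.19, 0) = 1.696
prox(x) = [0.1373, -5.9227, 2.2161, 1.696]
||prox(x)||_1 = 0.1373 + 5.9227 + 2.2161 + 1.696 = 9.9721


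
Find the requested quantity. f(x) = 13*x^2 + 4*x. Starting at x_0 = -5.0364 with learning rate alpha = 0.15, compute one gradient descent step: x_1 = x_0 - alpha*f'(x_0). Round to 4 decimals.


We compute the gradient at x_0 and apply the update.
f'(x) = 26*x + 4
f'(-5.0364) = 26*-5.0364 + 4 = -126.9464
x_1 = -5.0364 - 0.15*-126.9464 = 14.0056


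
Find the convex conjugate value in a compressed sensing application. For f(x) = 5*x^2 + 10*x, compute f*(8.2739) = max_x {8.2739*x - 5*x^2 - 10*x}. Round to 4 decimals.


f*(y) = sup_x {y*x - a*x^2 - b*x} = sup_x {(y-b)*x - a*x^2}
FOC: (y - b) - 2a*x = 0 => x* = (y - b)/(2a)
x* = (8.2739 - 10)/(2*5) = -0.1726
f*(8.2739) = (y-b)^2/(4a) = (8.2739 - 10)^2/(4*5)
= 2.9794/20 = 0.149


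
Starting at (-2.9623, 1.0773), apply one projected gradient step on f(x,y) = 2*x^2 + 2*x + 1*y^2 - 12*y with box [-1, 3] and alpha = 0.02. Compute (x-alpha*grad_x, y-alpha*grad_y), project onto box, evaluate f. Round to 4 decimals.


Step 1: Compute gradient at (-2.9623, 1.0773).
grad_x = 2*2*-2.9623 + 2 = -9.8492
grad_y = 2*1*1.0773 - 12 = -9.8454
Step 2: Gradient step.
x_raw = -2.9623 - 0.02*-9.8492 = -2.7653
y_raw = 1.0773 - 0.02*-9.8454 = 1.2742
Step 3: Project onto [-1, 3].
x_proj = clip(-2.7653) = -1.0
y_proj = clip(1.2742) = 1.2742
Step 4: Evaluate f.
f(-1.0, 1.2742) = -13.6669


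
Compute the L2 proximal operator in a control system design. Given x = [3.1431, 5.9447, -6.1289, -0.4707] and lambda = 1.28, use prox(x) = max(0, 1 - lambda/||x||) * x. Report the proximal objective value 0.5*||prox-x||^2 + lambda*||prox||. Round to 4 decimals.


Step 1: Compute ||x||.
||x|| = 9.1106
Step 2: Compute scaling factor.
scale = max(0, 1 - 1.28/9.1106) = 0.8595
Step 3: prox(x) = [2.7015, 5.1095, -5.2678, -0.4046]
||prox(x)|| = 7.8306
Step 4: Proximal objective.
0.5*||prox-x||^2 = 0.8192
lambda*||prox|| = 10.0232
Total = 10.8424


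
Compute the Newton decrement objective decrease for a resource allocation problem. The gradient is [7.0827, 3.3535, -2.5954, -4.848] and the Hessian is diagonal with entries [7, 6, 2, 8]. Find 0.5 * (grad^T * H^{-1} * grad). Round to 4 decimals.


Step 1: H is diagonal, so H^(-1) * g = [1.0118, 0.5589, -1.2977, -0.606].
Step 2: g^T H^(-1) g = sum_i g_i^2 / H_ii
  = (7.0827)^2/7 + (3.3535)^2/6 + (-2.5954)^2/2 + (-4.848)^2/8
  = 7.1664 + 1.8743 + 3.3681 + 2.9379 = 15.3466
Step 3: Objective decrease = 0.5 * g^T H^(-1) g = 7.6733


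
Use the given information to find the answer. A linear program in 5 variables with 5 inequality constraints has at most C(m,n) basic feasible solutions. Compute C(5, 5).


Each vertex corresponds to some choice of n active constraints out of m, so the number of vertices is at most C(m, n) = m! / (n!(m-n)!).
m = 5, n = 5
Numerator: 5 * 4 * 3 * 2 * 1
Denominator: 5! = 120
C(5, 5) = 1


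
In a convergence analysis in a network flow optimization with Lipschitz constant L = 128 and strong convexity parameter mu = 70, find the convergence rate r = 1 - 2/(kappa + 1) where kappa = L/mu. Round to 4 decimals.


Step 1: Compute the condition number.
kappa = L/mu = 128/70 = 1.8286
Step 2: Compute the convergence rate.
r = 1 - 2/(kappa + 1) = 1 - 2*mu/(L + mu) = (L - mu)/(L + mu) = 58/198 = 0.2929


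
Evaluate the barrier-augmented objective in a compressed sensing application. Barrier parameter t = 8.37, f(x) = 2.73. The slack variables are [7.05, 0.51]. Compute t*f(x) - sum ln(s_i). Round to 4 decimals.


Step 1: Compute log-barrier.
ln values: [1.953, -0.6733]
phi = -(1.953 - 0.6733) = -1.2797
Step 2: Compute augmented objective.
t*f(x) = 8.37*2.73 = 22.8501
Total = 22.8501 - 1.2797 = 21.5704


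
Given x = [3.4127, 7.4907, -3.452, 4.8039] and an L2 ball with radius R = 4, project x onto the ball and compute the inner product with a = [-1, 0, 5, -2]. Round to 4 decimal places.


Step 1: Compute ||x|| (intermediates to 6 decimals).
||x|| = sqrt(3.4127^2 + 7.4907^2 + (-3.452)^2 + 4.8039^2) = 10.13661
Step 2: Project.
Since ||x|| > R, scale = R/||x|| = 4/10.13661 = 0.394609, proj(x) = scale * x
proj(x) = [1.346682, 2.955898, -1.36219, 1.895662]
Step 3: Dot product.
a^T * proj(x) = -1*1.346682 + 0*2.955898 + 5*(-1.36219) - 2*1.895662 = -11.949


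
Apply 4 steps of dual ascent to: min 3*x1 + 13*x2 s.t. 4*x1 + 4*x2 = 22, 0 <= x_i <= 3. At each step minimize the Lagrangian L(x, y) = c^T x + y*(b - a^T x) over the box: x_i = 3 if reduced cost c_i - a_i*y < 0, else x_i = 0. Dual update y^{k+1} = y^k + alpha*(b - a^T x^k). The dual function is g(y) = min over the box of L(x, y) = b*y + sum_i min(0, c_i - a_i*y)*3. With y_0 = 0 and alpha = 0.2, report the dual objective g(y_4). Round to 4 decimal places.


Dual ascent for LP: min 3*x1 + 13*x2, 4*x1 + 4*x2 = 22, 0 <= x_i <= 3
Step 1: y^k = 0.0, reduced costs: (3.0, 13.0)
  x^k = (0.0, 0.0), subgradient = b - a^T x = 22.0
  y^{k+1} = 0.0 + 0.2*22.0 = 4.4
Step 2: y^k = 4.4, reduced costs: (-14.6, -4.6)
  x^k = (3.0, 3.0), subgradient = b - a^T x = -2.0
  y^{k+1} = 4.4 + 0.2*-2.0 = 4.0
Step 3: y^k = 4.0, reduced costs: (-13.0, -3.0)
  x^k = (3.0, 3.0), subgradient = b - a^T x = -2.0
  y^{k+1} = 4.0 + 0.2*-2.0 = 3.6
Step 4: y^k = 3.6, reduced costs: (-11.4, -1.4)
  x^k = (3.0, 3.0), subgradient = b - a^T x = -2.0
  y^{k+1} = 3.6 + 0.2*-2.0 = 3.2
Dual objective at y_4 = 3.2: reduced costs (-9.8, 0.2), box minimizer x = (3.0, 0.0)
g(y_4) = b*y + (c1 - a1*y)*x1 + (c2 - a2*y)*x2 = 22*3.2 + (-9.8)*3.0 + 0.2*0.0 = 70.4 - 29.4 + 0.0 = 41.0


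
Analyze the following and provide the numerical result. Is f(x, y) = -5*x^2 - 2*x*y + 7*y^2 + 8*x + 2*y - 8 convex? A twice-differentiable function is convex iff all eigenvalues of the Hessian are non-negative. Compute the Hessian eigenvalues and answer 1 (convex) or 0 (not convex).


The Hessian of f(x,y) = -5*x^2 - 2*x*y + 7*y^2 + 8*x + 2*y - 8 is:
H = [[-10, -2], [-2, 14]]
Trace = -10 + 14 = 4
Determinant = -10*14 - (-2)^2 = -144
Discriminant = (4)^2 - 4*-144 = 592.0
Eigenvalues: lambda_1 = -10.1655, lambda_2 = 14.1655
The function is not convex.

0


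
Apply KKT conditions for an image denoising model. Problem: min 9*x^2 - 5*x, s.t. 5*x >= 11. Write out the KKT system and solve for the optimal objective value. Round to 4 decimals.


Step 1: Try lambda = 0 (constraint inactive).
x_unc = 5/(2*9) = 0.2778
Check: 5*0.2778 = 1.389 < 11 -- violated!
Step 2: Constraint must be active: 5*x = 11
x* = 11/5 = 2.2
lambda = (2*9*2.2 - 5)/5 = 6.92
Step 3: Compute optimal value.
f(x*) = 9*2.2^2 - 5*2.2 = 32.56


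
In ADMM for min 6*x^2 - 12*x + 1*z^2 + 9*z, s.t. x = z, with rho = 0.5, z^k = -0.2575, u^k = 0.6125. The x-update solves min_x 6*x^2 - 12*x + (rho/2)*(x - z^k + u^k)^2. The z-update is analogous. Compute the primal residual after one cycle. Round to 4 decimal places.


ADMM iteration with rho = 0.5, z^k = -0.2575, u^k = 0.6125
Step 1: x-update.
Minimize 6*x^2 - 12*x + (0.5/2)*(x + 0.2575 + 0.6125)^2
FOC: (2*6 + 0.5)*x = 12 + 0.5*(-0.2575 - 0.6125)
x^{k+1} = 0.9252
Step 2: z-update.
Minimize 1*z^2 + 9*z + (0.5/2)*(0.9252 - z + 0.6125)^2
FOC: (2*1 + 0.5)*z = -9 + 0.5*(0.9252 + 0.6125)
z^{k+1} = -3.2925
Step 3: u-update.
u^{k+1} = 0.6125 + 0.9252 + 3.2925 = 4.8302
Step 4: Primal residual = |0.9252 + 3.2925| = 4.2177


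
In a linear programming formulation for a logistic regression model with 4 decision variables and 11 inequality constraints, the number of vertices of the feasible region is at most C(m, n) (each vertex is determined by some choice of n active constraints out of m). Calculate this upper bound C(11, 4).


Each vertex corresponds to some choice of n active constraints out of m, so the number of vertices is at most C(m, n) = m! / (n!(m-n)!).
m = 11, n = 4
Numerator: 11 * 10 * 9 * 8
Denominator: 4! = 24
C(11, 4) = 330


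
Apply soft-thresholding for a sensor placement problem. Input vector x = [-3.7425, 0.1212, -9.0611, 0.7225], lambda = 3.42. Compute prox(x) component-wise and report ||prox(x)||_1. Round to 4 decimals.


Soft-thresholding with lambda = 3.42:
prox(-3.7425) = sign(-3.7425)*max(|-3.7425| - 3.42, 0) = -0.3225
prox(0.1212) = sign(0.1212)*max(|0.1212| - 3.42, 0) = 0.0
prox(-9.0611) = sign(-9.0611)*max(|-9.0611| - 3.42, 0) = -5.6411
prox(0.7225) = sign(0.7225)*max(|0.7225| - 3.42, 0) = 0.0
prox(x) = [-0.3225, 0.0, -5.6411, 0.0]
||prox(x)||_1 = 0.3225 + 0.0 + 5.6411 + 0.0 = 5.9636


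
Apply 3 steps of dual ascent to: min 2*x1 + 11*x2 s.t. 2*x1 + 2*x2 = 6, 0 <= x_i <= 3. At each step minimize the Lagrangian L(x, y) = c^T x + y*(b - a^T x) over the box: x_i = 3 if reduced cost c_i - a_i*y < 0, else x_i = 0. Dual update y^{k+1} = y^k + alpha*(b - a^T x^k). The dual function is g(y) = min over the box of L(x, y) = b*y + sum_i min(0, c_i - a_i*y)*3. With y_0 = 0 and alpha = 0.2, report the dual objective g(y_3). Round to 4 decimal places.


Dual ascent for LP: min 2*x1 + 11*x2, 2*x1 + 2*x2 = 6, 0 <= x_i <= 3
Step 1: y^k = 0.0, reduced costs: (2.0, 11.0)
  x^k = (0.0, 0.0), subgradient = b - a^T x = 6.0
  y^{k+1} = 0.0 + 0.2*6.0 = 1.2
Step 2: y^k = 1.2, reduced costs: (-0.4, 8.6)
  x^k = (3.0, 0.0), subgradient = b - a^T x = 0.0
  y^{k+1} = 1.2 + 0.2*0.0 = 1.2
Step 3: y^k = 1.2, reduced costs: (-0.4, 8.6)
  x^k = (3.0, 0.0), subgradient = b - a^T x = 0.0
  y^{k+1} = 1.2 + 0.2*0.0 = 1.2
Dual objective at y_3 = 1.2: reduced costs (-0.4, 8.6), box minimizer x = (3.0, 0.0)
g(y_3) = b*y + (c1 - a1*y)*x1 + (c2 - a2*y)*x2 = 6*1.2 + (-0.4)*3.0 + 8.6*0.0 = 7.2 - 1.2 + 0.0 = 6.0


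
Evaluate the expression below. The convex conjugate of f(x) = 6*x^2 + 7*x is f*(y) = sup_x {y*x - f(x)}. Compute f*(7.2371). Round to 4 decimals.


f*(y) = sup_x {y*x - a*x^2 - b*x} = sup_x {(y-b)*x - a*x^2}
FOC: (y - b) - 2a*x = 0 => x* = (y - b)/(2a)
x* = (7.2371 - 7)/(2*6) = 0.0198
f*(7.2371) = (y-b)^2/(4a) = (7.2371 - 7)^2/(4*6)
= 0.0562/24 = 0.0023


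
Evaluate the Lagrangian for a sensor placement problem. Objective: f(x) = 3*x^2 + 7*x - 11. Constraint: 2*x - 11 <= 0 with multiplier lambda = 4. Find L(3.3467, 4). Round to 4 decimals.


Step 1: Evaluate f(x).
f(3.3467) = 3*3.3467^2 + 7*3.3467 - 11 = 46.0281
Step 2: Evaluate g(x).
g(3.3467) = 2*3.3467 - 11 = -4.3066
Step 3: Compute Lagrangian.
L = 46.0281 + 4*-4.3066 = 28.8017


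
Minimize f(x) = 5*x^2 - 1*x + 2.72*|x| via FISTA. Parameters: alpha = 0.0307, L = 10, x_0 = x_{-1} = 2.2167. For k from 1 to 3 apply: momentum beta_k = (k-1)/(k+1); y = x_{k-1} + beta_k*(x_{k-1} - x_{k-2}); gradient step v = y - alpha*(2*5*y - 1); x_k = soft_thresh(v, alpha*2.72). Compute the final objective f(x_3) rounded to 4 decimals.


FISTA on f(x) = 5*x^2 - 1*x + 2.72*|x|
L = 10, alpha = 0.0307
Iteration 1: beta = 0.0, y = 2.2167 + 0.0*(2.2167 - 2.2167) = 2.2167
  grad(y) = 21.167, v = y - alpha*grad = 1.5669
  prox(v) = soft_thresh(1.5669, 0.0835) = 1.4834
Iteration 2: beta = 0.3333, y = 1.4834 + 0.3333*(1.4834 - 2.2167) = 1.2389
  grad(y) = 11.3893, v = y - alpha*grad = 0.8893
  prox(v) = soft_thresh(0.8893, 0.0835) = 0.8058
Iteration 3: beta = 0.5, y = 0.8058 + 0.5*(0.8058 - 1.4834) = 0.467
  grad(y) = 3.6697, v = y - alpha*grad = 0.3543
  prox(v) = soft_thresh(0.3543, 0.0835) = 0.2708
f(x_3) = 5*0.2708^2 - 1*0.2708 + 2.72*|0.2708| = 0.8325


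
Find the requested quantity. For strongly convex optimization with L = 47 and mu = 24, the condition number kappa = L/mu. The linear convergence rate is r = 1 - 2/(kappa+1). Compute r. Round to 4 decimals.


Step 1: Compute the condition number.
kappa = L/mu = 47/24 = 1.9583
Step 2: Compute the convergence rate.
r = 1 - 2/(kappa + 1) = 1 - 2*mu/(L + mu) = (L - mu)/(L + mu) = 23/71 = 0.3239


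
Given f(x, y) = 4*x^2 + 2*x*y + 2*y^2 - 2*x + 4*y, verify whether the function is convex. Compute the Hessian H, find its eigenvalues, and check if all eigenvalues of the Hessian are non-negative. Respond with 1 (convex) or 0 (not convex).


The Hessian of f(x,y) = 4*x^2 + 2*x*y + 2*y^2 - 2*x + 4*y is:
H = [[8, 2], [2, 4]]
Trace = 8 + 4 = 12
Determinant = 8*4 - (2)^2 = 28
Discriminant = (12)^2 - 4*28 = 32.0
Eigenvalues: lambda_1 = 3.1716, lambda_2 = 8.8284
The function is convex.

1


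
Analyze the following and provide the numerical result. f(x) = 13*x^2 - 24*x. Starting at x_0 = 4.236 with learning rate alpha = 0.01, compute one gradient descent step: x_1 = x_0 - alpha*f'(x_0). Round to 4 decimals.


We compute the gradient at x_0 and apply the update.
f'(x) = 26*x - 24
f'(4.236) = 26*4.236 - 24 = 86.136
x_1 = 4.236 - 0.01*86.136 = 3.3746


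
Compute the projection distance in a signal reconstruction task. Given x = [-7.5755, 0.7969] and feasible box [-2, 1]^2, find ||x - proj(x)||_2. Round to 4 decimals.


Project each component onto [-2, 1].
clip(-7.5755) = -2.0, clip(0.7969) = 0.7969
Projection = [-2.0, 0.7969]
Squared diffs: [31.0862, 0.0]
Distance = sqrt(31.0862) = 5.5755


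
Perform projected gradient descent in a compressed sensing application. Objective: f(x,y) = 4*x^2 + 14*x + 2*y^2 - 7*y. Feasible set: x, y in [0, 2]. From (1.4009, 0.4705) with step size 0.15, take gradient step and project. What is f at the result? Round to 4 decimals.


Step 1: Compute gradient at (1.4009, 0.4705).
grad_x = 2*4*1.4009 + 14 = 25.2072
grad_y = 2*2*0.4705 - 7 = -5.118
Step 2: Gradient step.
x_raw = 1.4009 - 0.15*25.2072 = -2.3802
y_raw = 0.4705 - 0.15*-5.118 = 1.2382
Step 3: Project onto [0, 2].
x_proj = clip(-2.3802) = 0.0
y_proj = clip(1.2382) = 1.2382
Step 4: Evaluate f.
f(0.0, 1.2382) = -5.6011


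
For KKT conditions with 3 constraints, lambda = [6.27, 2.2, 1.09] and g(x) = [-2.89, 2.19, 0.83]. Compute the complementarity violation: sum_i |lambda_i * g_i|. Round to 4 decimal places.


KKT complementary slackness check:
lambda_1 * g_1 = 6.27 * -2.89 = -18.1203
lambda_2 * g_2 = 2.2 * 2.19 = 4.818
lambda_3 * g_3 = 1.09 * 0.83 = 0.9047
Total violation = 18.1203 + 4.818 + 0.9047 = 23.843


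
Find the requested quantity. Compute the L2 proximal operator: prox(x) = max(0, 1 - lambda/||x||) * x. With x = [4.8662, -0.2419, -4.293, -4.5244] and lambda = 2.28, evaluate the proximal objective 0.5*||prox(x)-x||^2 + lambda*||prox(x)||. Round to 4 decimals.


Step 1: Compute ||x||.
||x|| = 7.9144
Step 2: Compute scaling factor.
scale = max(0, 1 - 2.28/7.9144) = 0.7119
Step 3: prox(x) = [3.4643, -0.1722, -3.0563, -3.221]
||prox(x)|| = 5.6344
Step 4: Proximal objective.
0.5*||prox-x||^2 = 2.5992
lambda*||prox|| = 12.8464
Total = 15.4457


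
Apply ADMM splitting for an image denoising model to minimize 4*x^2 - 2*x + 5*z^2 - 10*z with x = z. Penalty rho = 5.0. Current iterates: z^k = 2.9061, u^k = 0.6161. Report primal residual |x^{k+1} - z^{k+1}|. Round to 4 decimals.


ADMM iteration with rho = 5.0, z^k = 2.9061, u^k = 0.6161
Step 1: x-update.
Minimize 4*x^2 - 2*x + (5.0/2)*(x - 2.9061 + 0.6161)^2
FOC: (2*4 + 5.0)*x = 2 + 5.0*(2.9061 - 0.6161)
x^{k+1} = 1.0346
Step 2: z-update.
Minimize 5*z^2 - 10*z + (5.0/2)*(1.0346 - z + 0.6161)^2
FOC: (2*5 + 5.0)*z = 10 + 5.0*(1.0346 + 0.6161)
z^{k+1} = 1.2169
Step 3: u-update.
u^{k+1} = 0.6161 + 1.0346 - 1.2169 = 0.4338
Step 4: Primal residual = |1.0346 - 1.2169| = 0.1823


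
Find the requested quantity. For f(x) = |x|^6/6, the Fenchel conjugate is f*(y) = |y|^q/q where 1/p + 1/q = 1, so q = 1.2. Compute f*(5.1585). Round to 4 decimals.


The conjugate exponent q satisfies 1/p + 1/q = 1.
p = 6, so q = 6/(6 - 1) = 1.2
|y|^q = 5.1585^1.2 = 7.1619
f*(5.1585) = 7.1619 / 1.2 = 5.9682


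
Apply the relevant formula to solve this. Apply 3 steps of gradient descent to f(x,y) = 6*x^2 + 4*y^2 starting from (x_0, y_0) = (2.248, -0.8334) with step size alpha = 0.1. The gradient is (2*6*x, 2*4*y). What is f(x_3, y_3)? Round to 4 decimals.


Gradient descent on f(x,y) = 6*x^2 + 4*y^2.
Starting point: (2.248, -0.8334), alpha = 0.1
Step 1: grad_x = 2*6*2.248 = 26.976, grad_y = 2*4*-0.8334 = -6.6672
  x_1 = 2.248 - 0.1*26.976 = -0.4496
  y_1 = -0.8334 - 0.1*-6.6672 = -0.1667
Step 2: grad_x = 2*6*-0.4496 = -5.3952, grad_y = 2*4*-0.1667 = -1.3334
  x_2 = -0.4496 - 0.1*-5.3952 = 0.0899
  y_2 = -0.1667 - 0.1*-1.3334 = -0.0333
Step 3: grad_x = 2*6*0.0899 = 1.079, grad_y = 2*4*-0.0333 = -0.2667
  x_3 = 0.0899 - 0.1*1.079 = -0.018
  y_3 = -0.0333 - 0.1*-0.2667 = -0.0067
f(-0.018, -0.0067) = 6*(-0.018)^2 + 4*(-0.0067)^2 = 0.0021


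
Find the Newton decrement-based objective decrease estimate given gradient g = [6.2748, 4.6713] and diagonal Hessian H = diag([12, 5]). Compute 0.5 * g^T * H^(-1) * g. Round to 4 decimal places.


Step 1: H is diagonal, so H^(-1) * g = [0.5229, 0.9343].
Step 2: g^T H^(-1) g = sum_i g_i^2 / H_ii
  = (6.2748)^2/12 + (4.6713)^2/5
  = 3.2811 + 4.3642 = 7.6453
Step 3: Objective decrease = 0.5 * g^T H^(-1) g = 3.8227


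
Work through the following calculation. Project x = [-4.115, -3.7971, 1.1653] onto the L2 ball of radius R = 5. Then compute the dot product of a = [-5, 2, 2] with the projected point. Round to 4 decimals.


Step 1: Compute ||x|| (intermediates to 6 decimals).
||x|| = sqrt((-4.115)^2 + (-3.7971)^2 + 1.1653^2) = 5.719189
Step 2: Project.
Since ||x|| > R, scale = R/||x|| = 5/5.719189 = 0.87425, proj(x) = scale * x
proj(x) = [-3.597539, -3.319615, 1.018764]
Step 3: Dot product.
a^T * proj(x) = -5*(-3.597539) + 2*(-3.319615) + 2*1.018764 = 13.386


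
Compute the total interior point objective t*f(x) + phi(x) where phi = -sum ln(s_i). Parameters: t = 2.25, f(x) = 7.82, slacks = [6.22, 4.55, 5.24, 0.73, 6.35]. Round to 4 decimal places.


Step 1: Compute log-barrier.
ln values: [1.8278, 1.5151, 1.6563, -0.3147, 1.8485]
phi = -(1.8278 + 1.5151 + 1.6563 - 0.3147 + 1.8485) = -6.533
Step 2: Compute augmented objective.
t*f(x) = 2.25*7.82 = 17.595
Total = 17.595 - 6.533 = 11.062


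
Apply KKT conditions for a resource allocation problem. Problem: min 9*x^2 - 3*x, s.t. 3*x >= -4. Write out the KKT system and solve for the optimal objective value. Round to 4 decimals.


Step 1: Try lambda = 0 (constraint inactive).
Stationarity: 2*9*x - 3 = 0
x* = 3/(2*9) = 1/6 = 0.1667 (rounded; the exact value 1/6 is used below)
Check constraint: 3*0.1667 = 0.5001 >= -4 -- satisfied.
Step 2: Compute optimal value.
f(x*) = 9*(1/6)^2 - 3*(1/6) = -0.25


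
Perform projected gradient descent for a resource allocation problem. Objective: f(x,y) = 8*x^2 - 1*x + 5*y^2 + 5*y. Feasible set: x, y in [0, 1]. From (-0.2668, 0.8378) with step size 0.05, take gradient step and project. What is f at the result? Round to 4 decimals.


Step 1: Compute gradient at (-0.2668, 0.8378).
grad_x = 2*8*-0.2668 - 1 = -5.2688
grad_y = 2*5*0.8378 + 5 = 13.378
Step 2: Gradient step.
x_raw = -0.2668 - 0.05*-5.2688 = -0.0034
y_raw = 0.8378 - 0.05*13.378 = 0.1689
Step 3: Project onto [0, 1].
x_proj = clip(-0.0034) = 0.0
y_proj = clip(0.1689) = 0.1689
Step 4: Evaluate f.
f(0.0, 0.1689) = 0.9871


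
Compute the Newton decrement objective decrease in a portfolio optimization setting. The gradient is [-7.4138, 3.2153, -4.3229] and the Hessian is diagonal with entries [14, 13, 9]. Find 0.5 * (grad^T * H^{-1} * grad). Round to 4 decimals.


Step 1: H is diagonal, so H^(-1) * g = [-0.5296, 0.2473, -0.4803].
Step 2: g^T H^(-1) g = sum_i g_i^2 / H_ii
  = (-7.4138)^2/14 + (3.2153)^2/13 + (-4.3229)^2/9
  = 3.926 + 0.7952 + 2.0764 = 6.7977
Step 3: Objective decrease = 0.5 * g^T H^(-1) g = 3.3988


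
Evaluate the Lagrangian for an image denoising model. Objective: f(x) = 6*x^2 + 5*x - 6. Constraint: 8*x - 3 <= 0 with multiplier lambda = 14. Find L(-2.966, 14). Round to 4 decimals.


Step 1: Evaluate f(x).
f(-2.966) = 6*(-2.966)^2 + 5*(-2.966) - 6 = 31.9529
Step 2: Evaluate g(x).
g(-2.966) = 8*-2.966 - 3 = -26.728
Step 3: Compute Lagrangian.
L = 31.9529 + 14*-26.728 = -342.2391


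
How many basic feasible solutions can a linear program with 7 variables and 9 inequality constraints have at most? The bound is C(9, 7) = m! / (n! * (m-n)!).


Each vertex corresponds to some choice of n active constraints out of m, so the number of vertices is at most C(m, n) = m! / (n!(m-n)!).
m = 9, n = 7
Numerator: 9 * 8 * 7 * 6 * 5 * 4 * 3
Denominator: 7! = 5040
C(9, 7) = 36


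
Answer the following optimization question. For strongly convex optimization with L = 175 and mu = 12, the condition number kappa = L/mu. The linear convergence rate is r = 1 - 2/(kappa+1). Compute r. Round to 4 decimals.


Step 1: Compute the condition number.
kappa = L/mu = 175/12 = 14.5833
Step 2: Compute the convergence rate.
r = 1 - 2/(kappa + 1) = 1 - 2*mu/(L + mu) = (L - mu)/(L + mu) = 163/187 = 0.8717


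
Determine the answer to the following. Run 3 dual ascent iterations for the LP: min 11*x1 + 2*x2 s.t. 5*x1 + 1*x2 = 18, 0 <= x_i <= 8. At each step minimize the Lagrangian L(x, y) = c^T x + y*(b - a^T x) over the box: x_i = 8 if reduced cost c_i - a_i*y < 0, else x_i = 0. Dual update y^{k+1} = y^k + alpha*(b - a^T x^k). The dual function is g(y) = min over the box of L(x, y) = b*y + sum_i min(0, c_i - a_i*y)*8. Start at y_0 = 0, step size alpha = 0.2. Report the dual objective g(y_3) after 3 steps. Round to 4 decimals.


Dual ascent for LP: min 11*x1 + 2*x2, 5*x1 + 1*x2 = 18, 0 <= x_i <= 8
Step 1: y^k = 0.0, reduced costs: (11.0, 2.0)
  x^k = (0.0, 0.0), subgradient = b - a^T x = 18.0
  y^{k+1} = 0.0 + 0.2*18.0 = 3.6
Step 2: y^k = 3.6, reduced costs: (-7.0, -1.6)
  x^k = (8.0, 8.0), subgradient = b - a^T x = -30.0
  y^{k+1} = 3.6 + 0.2*-30.0 = -2.4
Step 3: y^k = -2.4, reduced costs: (23.0, 4.4)
  x^k = (0.0, 0.0), subgradient = b - a^T x = 18.0
  y^{k+1} = -2.4 + 0.2*18.0 = 1.2
Dual objective at y_3 = 1.2: reduced costs (5.0, 0.8), box minimizer x = (0.0, 0.0)
g(y_3) = b*y + (c1 - a1*y)*x1 + (c2 - a2*y)*x2 = 18*1.2 + 5.0*0.0 + 0.8*0.0 = 21.6 + 0.0 + 0.0 = 21.6


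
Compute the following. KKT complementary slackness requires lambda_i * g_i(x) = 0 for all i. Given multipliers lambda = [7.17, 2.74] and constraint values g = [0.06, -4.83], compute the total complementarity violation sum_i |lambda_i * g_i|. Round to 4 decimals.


KKT complementary slackness check:
lambda_1 * g_1 = 7.17 * 0.06 = 0.4302
lambda_2 * g_2 = 2.74 * -4.83 = -13.2342
Total violation = 0.4302 + 13.2342 = 13.6644


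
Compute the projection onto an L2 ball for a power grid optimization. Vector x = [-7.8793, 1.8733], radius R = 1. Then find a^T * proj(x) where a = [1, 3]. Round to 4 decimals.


Step 1: Compute ||x|| (intermediates to 6 decimals).
||x|| = sqrt((-7.8793)^2 + 1.8733^2) = 8.098927
Step 2: Project.
Since ||x|| > R, scale = R/||x|| = 1/8.098927 = 0.123473, proj(x) = scale * x
proj(x) = [-0.972881, 0.231302]
Step 3: Dot product.
a^T * proj(x) = 1*(-0.972881) + 3*0.231302 = -0.279


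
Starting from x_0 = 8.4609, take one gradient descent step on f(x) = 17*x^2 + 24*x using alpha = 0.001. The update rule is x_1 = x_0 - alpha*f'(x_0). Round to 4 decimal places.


We compute the gradient at x_0 and apply the update.
f'(x) = 34*x + 24
f'(8.4609) = 34*8.4609 + 24 = 311.6706
x_1 = 8.4609 - 0.001*311.6706 = 8.1492


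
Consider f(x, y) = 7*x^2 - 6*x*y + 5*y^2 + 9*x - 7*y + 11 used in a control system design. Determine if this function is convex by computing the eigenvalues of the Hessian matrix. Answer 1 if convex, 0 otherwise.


The Hessian of f(x,y) = 7*x^2 - 6*x*y + 5*y^2 + 9*x - 7*y + 11 is:
H = [[14, -6], [-6, 10]]
Trace = 14 + 10 = 24
Determinant = 14*10 - (-6)^2 = 104
Discriminant = (24)^2 - 4*104 = 160.0
Eigenvalues: lambda_1 = 5.6754, lambda_2 = 18.3246
The function is convex.

1


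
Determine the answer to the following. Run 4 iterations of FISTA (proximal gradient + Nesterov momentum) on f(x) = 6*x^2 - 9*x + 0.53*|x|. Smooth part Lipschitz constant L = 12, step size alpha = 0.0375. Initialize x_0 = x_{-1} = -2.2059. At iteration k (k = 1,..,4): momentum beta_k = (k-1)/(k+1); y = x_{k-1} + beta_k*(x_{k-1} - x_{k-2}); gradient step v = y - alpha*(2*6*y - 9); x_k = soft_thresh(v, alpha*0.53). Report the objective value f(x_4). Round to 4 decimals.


FISTA on f(x) = 6*x^2 - 9*x + 0.53*|x|
L = 12, alpha = 0.0375
Iteration 1: beta = 0.0, y = -2.2059 + 0.0*(-2.2059 + 2.2059) = -2.2059
  grad(y) = -35.4708, v = y - alpha*grad = -0.8757
  prox(v) = soft_thresh(-0.8757, 0.0199) = -0.8559
Iteration 2: beta = 0.3333, y = -0.8559 + 0.3333*(-0.8559 + 2.2059) = -0.4059
  grad(y) = -13.8703, v = y - alpha*grad = 0.1143
  prox(v) = soft_thresh(0.1143, 0.0199) = 0.0944
Iteration 3: beta = 0.5, y = 0.0944 + 0.5*(0.0944 + 0.8559) = 0.5695
  grad(y) = -2.1655, v = y - alpha*grad = 0.6507
  prox(v) = soft_thresh(0.6507, 0.0199) = 0.6309
Iteration 4: beta = 0.6, y = 0.6309 + 0.6*(0.6309 - 0.0944) = 0.9528
  grad(y) = 2.433, v = y - alpha*grad = 0.8615
  prox(v) = soft_thresh(0.8615, 0.0199) = 0.8416
f(x_4) = 6*0.8416^2 - 9*0.8416 + 0.53*|0.8416| = -2.8785
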